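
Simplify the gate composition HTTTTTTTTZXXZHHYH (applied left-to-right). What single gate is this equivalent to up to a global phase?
Y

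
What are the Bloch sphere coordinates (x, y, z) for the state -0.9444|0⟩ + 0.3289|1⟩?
(-0.6212, 0, 0.7837)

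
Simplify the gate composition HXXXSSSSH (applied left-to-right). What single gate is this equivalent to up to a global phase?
Z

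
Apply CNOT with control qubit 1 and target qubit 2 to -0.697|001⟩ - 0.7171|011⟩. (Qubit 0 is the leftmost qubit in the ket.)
-0.697|001⟩ - 0.7171|010⟩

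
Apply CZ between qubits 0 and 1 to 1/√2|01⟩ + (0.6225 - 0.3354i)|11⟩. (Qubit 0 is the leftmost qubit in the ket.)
1/√2|01⟩ + (-0.6225 + 0.3354i)|11⟩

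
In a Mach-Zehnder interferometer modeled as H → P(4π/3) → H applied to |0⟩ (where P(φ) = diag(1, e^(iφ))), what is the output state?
(0.25 - 0.433i)|0⟩ + (0.75 + 0.433i)|1⟩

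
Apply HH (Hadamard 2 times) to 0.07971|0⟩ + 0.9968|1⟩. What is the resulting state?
0.07971|0⟩ + 0.9968|1⟩

H² = I, so an even number of Hadamards cancels: H^2 = I and the state is unchanged.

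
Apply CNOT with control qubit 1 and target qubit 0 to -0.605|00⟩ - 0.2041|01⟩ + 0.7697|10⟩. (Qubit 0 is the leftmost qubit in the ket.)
-0.605|00⟩ + 0.7697|10⟩ - 0.2041|11⟩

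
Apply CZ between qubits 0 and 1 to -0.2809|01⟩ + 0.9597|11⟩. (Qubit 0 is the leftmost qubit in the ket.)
-0.2809|01⟩ - 0.9597|11⟩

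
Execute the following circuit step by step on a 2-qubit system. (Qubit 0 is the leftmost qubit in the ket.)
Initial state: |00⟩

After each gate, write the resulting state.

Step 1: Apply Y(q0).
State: i|10⟩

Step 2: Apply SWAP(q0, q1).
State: i|01⟩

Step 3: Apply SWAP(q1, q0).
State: i|10⟩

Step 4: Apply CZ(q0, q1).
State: i|10⟩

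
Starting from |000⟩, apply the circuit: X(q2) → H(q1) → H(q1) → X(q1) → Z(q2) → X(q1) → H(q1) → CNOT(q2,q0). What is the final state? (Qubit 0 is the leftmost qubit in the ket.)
-1/√2|101⟩ - 1/√2|111⟩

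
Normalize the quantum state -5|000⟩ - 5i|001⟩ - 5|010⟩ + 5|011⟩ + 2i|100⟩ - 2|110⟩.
-0.4811|000⟩ - 0.4811i|001⟩ - 0.4811|010⟩ + 0.4811|011⟩ + 0.1925i|100⟩ - 0.1925|110⟩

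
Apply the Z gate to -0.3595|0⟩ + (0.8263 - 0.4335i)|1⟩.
-0.3595|0⟩ + (-0.8263 + 0.4335i)|1⟩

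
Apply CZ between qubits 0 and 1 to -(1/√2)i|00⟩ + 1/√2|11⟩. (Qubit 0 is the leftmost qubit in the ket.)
-(1/√2)i|00⟩ - 1/√2|11⟩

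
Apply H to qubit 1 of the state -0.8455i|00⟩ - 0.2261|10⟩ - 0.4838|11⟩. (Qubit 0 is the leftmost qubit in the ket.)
-0.5979i|00⟩ - 0.5979i|01⟩ - 0.502|10⟩ + 0.1822|11⟩

H on qubit 1 mixes each pair of kets that differ only in qubit 1: amplitudes (a, b) of (|…0…⟩, |…1…⟩) become ((a + b)/√2, (a − b)/√2). Kets absent from the input have amplitude 0.
(|00⟩, |01⟩): (a, b) = (-0.8455i, 0) → (-0.5979i, -0.5979i)
(|10⟩, |11⟩): (a, b) = (-0.2261, -0.4838) → (-0.502, 0.1822)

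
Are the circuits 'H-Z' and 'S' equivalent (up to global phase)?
No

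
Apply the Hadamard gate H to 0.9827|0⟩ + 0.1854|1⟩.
0.826|0⟩ + 0.5638|1⟩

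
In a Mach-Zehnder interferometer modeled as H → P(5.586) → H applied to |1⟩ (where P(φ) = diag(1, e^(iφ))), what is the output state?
(0.1167 + 0.321i)|0⟩ + (0.8833 - 0.321i)|1⟩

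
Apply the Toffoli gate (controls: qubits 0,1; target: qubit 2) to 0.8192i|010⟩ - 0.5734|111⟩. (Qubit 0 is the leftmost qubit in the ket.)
0.8192i|010⟩ - 0.5734|110⟩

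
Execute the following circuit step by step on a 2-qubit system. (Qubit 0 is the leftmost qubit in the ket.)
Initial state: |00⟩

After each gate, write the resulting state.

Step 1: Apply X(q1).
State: |01⟩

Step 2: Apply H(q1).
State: 1/√2|00⟩ - 1/√2|01⟩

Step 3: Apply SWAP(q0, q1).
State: 1/√2|00⟩ - 1/√2|10⟩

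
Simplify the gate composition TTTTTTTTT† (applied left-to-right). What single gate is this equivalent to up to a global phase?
T†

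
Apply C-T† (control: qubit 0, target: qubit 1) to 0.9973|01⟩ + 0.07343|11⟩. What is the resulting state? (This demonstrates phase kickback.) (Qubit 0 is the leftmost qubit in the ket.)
0.9973|01⟩ + (0.05192 - 0.05192i)|11⟩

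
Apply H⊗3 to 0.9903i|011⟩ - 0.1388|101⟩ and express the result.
(-0.04907 + 0.3501i)|000⟩ + (0.04907 - 0.3501i)|001⟩ + (-0.04907 - 0.3501i)|010⟩ + (0.04907 + 0.3501i)|011⟩ + (0.04907 + 0.3501i)|100⟩ + (-0.04907 - 0.3501i)|101⟩ + (0.04907 - 0.3501i)|110⟩ + (-0.04907 + 0.3501i)|111⟩

H⊗3 gives amp(|y⟩) = (1/2√2) Σ_x (−1)^(x·y) amp(|x⟩), where x·y is the number of positions in which both x and y have a 1.
|000⟩: (0.9903i - 0.1388)/(2√2) = (-0.04907 + 0.3501i)
|001⟩: (-0.9903i + 0.1388)/(2√2) = (0.04907 - 0.3501i)
|010⟩: (-0.9903i - 0.1388)/(2√2) = (-0.04907 - 0.3501i)
|011⟩: (0.9903i + 0.1388)/(2√2) = (0.04907 + 0.3501i)
|100⟩: (0.9903i + 0.1388)/(2√2) = (0.04907 + 0.3501i)
|101⟩: (-0.9903i - 0.1388)/(2√2) = (-0.04907 - 0.3501i)
|110⟩: (-0.9903i + 0.1388)/(2√2) = (0.04907 - 0.3501i)
|111⟩: (0.9903i - 0.1388)/(2√2) = (-0.04907 + 0.3501i)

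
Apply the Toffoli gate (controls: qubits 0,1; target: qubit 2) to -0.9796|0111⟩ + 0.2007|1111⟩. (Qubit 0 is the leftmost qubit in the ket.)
-0.9796|0111⟩ + 0.2007|1101⟩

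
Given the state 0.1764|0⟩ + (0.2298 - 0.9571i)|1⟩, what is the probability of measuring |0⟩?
0.03112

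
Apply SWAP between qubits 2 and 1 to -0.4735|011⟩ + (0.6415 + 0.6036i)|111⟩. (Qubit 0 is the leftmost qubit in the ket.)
-0.4735|011⟩ + (0.6415 + 0.6036i)|111⟩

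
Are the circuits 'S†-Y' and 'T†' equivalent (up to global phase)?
No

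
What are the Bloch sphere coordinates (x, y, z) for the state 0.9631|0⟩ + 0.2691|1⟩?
(0.5183, 0, 0.8551)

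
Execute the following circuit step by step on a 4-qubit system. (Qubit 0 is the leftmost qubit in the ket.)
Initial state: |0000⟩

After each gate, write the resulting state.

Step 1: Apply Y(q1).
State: i|0100⟩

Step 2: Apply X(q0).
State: i|1100⟩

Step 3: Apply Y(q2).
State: -|1110⟩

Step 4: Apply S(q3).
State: -|1110⟩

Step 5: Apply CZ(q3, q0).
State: -|1110⟩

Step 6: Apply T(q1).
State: (-1/√2 - (1/√2)i)|1110⟩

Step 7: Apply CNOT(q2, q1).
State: (-1/√2 - (1/√2)i)|1010⟩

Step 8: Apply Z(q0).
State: (1/√2 + (1/√2)i)|1010⟩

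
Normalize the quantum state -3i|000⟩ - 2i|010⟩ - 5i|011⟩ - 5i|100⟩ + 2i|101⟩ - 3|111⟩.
-0.3441i|000⟩ - 0.2294i|010⟩ - 0.5735i|011⟩ - 0.5735i|100⟩ + 0.2294i|101⟩ - 0.3441|111⟩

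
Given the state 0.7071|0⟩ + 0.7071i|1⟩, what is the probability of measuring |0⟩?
0.5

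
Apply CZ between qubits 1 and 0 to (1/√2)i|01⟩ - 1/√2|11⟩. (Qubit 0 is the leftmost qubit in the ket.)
(1/√2)i|01⟩ + 1/√2|11⟩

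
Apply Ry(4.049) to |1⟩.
-0.8988|0⟩ - 0.4383|1⟩

Ry(4.049) = [[cos(θ/2), −sin(θ/2)], [sin(θ/2), cos(θ/2)]]; θ = 4.049, cos(θ/2) ≈ -0.438298, sin(θ/2) ≈ 0.89883.
With a = amp(|0⟩) = 0 and b = amp(|1⟩) = 1:
new amp(|0⟩) = (-0.438298)·a + (-0.89883)·b = -0.8988
new amp(|1⟩) = (0.89883)·a + (-0.438298)·b = -0.4383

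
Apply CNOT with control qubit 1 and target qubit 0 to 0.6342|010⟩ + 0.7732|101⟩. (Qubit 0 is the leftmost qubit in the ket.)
0.7732|101⟩ + 0.6342|110⟩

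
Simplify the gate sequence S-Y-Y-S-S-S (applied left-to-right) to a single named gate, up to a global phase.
I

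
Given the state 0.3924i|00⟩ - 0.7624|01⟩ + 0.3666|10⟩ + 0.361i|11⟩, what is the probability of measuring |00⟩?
0.154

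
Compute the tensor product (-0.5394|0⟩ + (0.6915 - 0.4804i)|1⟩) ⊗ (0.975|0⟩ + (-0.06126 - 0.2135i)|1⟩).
-0.5259|00⟩ + (0.03304 + 0.1152i)|01⟩ + (0.6742 - 0.4684i)|10⟩ + (-0.1449 - 0.1182i)|11⟩

amp(|b₁b₂…⟩) = product of the factor amplitudes for bits b₁, b₂, …; only kets whose every factor amplitude is nonzero survive.
|00⟩: (-0.5394)(0.975) = -0.5259
|01⟩: (-0.5394)(-0.06126 - 0.2135i) = (0.03304 + 0.1152i)
|10⟩: (0.6915 - 0.4804i)(0.975) = (0.6742 - 0.4684i)
|11⟩: (0.6915 - 0.4804i)(-0.06126 - 0.2135i) = (-0.1449 - 0.1182i)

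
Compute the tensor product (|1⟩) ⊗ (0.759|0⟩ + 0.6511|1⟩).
0.759|10⟩ + 0.6511|11⟩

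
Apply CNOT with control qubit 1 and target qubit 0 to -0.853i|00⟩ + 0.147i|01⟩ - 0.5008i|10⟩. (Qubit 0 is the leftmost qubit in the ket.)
-0.853i|00⟩ - 0.5008i|10⟩ + 0.147i|11⟩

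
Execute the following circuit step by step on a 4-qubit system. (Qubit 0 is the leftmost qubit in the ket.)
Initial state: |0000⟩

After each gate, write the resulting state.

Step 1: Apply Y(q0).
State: i|1000⟩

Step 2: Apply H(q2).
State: (1/√2)i|1000⟩ + (1/√2)i|1010⟩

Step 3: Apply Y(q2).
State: 1/√2|1000⟩ - 1/√2|1010⟩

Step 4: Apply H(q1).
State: 1/2|1000⟩ - 1/2|1010⟩ + 1/2|1100⟩ - 1/2|1110⟩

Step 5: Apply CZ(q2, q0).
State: 1/2|1000⟩ + 1/2|1010⟩ + 1/2|1100⟩ + 1/2|1110⟩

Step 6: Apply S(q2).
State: 1/2|1000⟩ + (1/2)i|1010⟩ + 1/2|1100⟩ + (1/2)i|1110⟩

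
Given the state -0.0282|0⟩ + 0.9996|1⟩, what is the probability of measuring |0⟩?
0.0007952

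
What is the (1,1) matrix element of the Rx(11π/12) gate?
0.1305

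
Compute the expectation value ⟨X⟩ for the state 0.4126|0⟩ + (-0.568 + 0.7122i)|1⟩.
-0.4687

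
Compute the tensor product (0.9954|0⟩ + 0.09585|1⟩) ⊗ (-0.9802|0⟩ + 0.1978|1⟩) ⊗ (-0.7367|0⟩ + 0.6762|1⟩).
0.7188|000⟩ - 0.6598|001⟩ - 0.145|010⟩ + 0.1331|011⟩ + 0.06921|100⟩ - 0.06353|101⟩ - 0.01397|110⟩ + 0.01282|111⟩

amp(|b₁b₂…⟩) = product of the factor amplitudes for bits b₁, b₂, …; only kets whose every factor amplitude is nonzero survive.
|000⟩: (0.9954)(-0.9802)(-0.7367) = 0.7188
|001⟩: (0.9954)(-0.9802)(0.6762) = -0.6598
|010⟩: (0.9954)(0.1978)(-0.7367) = -0.145
|011⟩: (0.9954)(0.1978)(0.6762) = 0.1331
|100⟩: (0.09585)(-0.9802)(-0.7367) = 0.06921
|101⟩: (0.09585)(-0.9802)(0.6762) = -0.06353
|110⟩: (0.09585)(0.1978)(-0.7367) = -0.01397
|111⟩: (0.09585)(0.1978)(0.6762) = 0.01282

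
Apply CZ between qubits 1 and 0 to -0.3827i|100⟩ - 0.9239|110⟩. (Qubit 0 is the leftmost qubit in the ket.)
-0.3827i|100⟩ + 0.9239|110⟩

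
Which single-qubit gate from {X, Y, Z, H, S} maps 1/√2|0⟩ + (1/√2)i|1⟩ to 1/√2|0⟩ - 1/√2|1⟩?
S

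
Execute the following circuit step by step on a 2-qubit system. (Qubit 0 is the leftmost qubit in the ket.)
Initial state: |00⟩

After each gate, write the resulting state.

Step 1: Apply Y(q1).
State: i|01⟩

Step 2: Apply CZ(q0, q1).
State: i|01⟩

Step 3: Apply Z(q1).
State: -i|01⟩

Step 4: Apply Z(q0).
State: -i|01⟩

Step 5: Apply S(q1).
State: |01⟩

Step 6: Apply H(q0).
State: 1/√2|01⟩ + 1/√2|11⟩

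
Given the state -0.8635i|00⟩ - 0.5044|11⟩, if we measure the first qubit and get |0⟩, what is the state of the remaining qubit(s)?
-i|0⟩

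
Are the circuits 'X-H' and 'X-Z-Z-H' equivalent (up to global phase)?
Yes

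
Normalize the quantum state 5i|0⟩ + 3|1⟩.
0.8575i|0⟩ + 0.5145|1⟩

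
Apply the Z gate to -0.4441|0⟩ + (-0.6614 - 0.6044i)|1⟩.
-0.4441|0⟩ + (0.6614 + 0.6044i)|1⟩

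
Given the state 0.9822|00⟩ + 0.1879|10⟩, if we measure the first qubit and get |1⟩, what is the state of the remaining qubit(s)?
|0⟩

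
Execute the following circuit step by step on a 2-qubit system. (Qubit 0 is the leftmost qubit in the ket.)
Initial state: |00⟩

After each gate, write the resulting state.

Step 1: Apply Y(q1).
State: i|01⟩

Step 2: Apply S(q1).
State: -|01⟩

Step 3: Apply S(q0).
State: -|01⟩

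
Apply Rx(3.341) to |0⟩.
-0.09954|0⟩ - 0.995i|1⟩

Rx(3.341) = [[cos(θ/2), −i·sin(θ/2)], [−i·sin(θ/2), cos(θ/2)]]; θ = 3.341, cos(θ/2) ≈ -0.0995386, sin(θ/2) ≈ 0.995034.
With a = amp(|0⟩) = 1 and b = amp(|1⟩) = 0:
new amp(|0⟩) = (-0.0995386)·a + (-0.995034i)·b = -0.09954
new amp(|1⟩) = (-0.995034i)·a + (-0.0995386)·b = -0.995i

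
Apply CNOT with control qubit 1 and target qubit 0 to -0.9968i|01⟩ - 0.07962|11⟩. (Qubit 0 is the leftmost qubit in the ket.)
-0.07962|01⟩ - 0.9968i|11⟩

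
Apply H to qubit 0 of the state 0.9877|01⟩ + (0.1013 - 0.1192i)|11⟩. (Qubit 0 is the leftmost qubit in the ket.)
(0.77 - 0.08429i)|01⟩ + (0.6268 + 0.08429i)|11⟩

H on qubit 0 mixes each pair of kets that differ only in qubit 0: amplitudes (a, b) of (|…0…⟩, |…1…⟩) become ((a + b)/√2, (a − b)/√2). Kets absent from the input have amplitude 0.
(|01⟩, |11⟩): (a, b) = (0.9877, (0.1013 - 0.1192i)) → ((0.77 - 0.08429i), (0.6268 + 0.08429i))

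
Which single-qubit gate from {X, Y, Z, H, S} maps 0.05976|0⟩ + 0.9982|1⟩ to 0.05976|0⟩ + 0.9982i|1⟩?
S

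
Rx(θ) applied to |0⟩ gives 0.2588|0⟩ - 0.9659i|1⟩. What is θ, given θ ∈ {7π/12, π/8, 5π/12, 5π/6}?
5π/6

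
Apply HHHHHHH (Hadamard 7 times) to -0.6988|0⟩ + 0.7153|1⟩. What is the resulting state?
0.01167|0⟩ - 0.9999|1⟩

H² = I, so H^7 = H: a single Hadamard. With (a, b) = (-0.6988, 0.7153), H gives ((a + b)/√2, (a − b)/√2) = (0.01167, -0.9999).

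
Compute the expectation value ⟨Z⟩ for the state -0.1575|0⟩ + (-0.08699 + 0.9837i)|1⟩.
-0.9504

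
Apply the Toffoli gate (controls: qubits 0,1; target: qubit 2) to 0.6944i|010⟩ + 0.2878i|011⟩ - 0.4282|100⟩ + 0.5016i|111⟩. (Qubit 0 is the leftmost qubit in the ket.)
0.6944i|010⟩ + 0.2878i|011⟩ - 0.4282|100⟩ + 0.5016i|110⟩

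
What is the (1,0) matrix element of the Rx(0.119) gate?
-0.05946i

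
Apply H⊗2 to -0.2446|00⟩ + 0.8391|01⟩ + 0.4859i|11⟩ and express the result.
(0.2973 + 0.243i)|00⟩ + (-0.5419 - 0.243i)|01⟩ + (0.2973 - 0.243i)|10⟩ + (-0.5419 + 0.243i)|11⟩

H⊗2 gives amp(|y⟩) = (1/2) Σ_x (−1)^(x·y) amp(|x⟩), where x·y is the number of positions in which both x and y have a 1.
|00⟩: (-0.2446 + 0.8391 + 0.4859i)/2 = (0.2973 + 0.243i)
|01⟩: (-0.2446 - 0.8391 - 0.4859i)/2 = (-0.5419 - 0.243i)
|10⟩: (-0.2446 + 0.8391 - 0.4859i)/2 = (0.2973 - 0.243i)
|11⟩: (-0.2446 - 0.8391 + 0.4859i)/2 = (-0.5419 + 0.243i)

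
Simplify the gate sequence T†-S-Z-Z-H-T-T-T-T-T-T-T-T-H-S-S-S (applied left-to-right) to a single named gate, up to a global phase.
T†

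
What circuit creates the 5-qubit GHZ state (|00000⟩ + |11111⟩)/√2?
H(q0) → CNOT(q0,q1) → CNOT(q0,q2) → CNOT(q0,q3) → CNOT(q0,q4)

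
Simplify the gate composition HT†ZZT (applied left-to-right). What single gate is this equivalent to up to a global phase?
H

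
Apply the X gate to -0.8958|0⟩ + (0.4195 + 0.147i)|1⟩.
(0.4195 + 0.147i)|0⟩ - 0.8958|1⟩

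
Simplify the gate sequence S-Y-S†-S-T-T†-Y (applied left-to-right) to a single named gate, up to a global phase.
S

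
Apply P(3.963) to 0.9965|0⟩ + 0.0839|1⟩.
0.9965|0⟩ + (-0.05715 - 0.06142i)|1⟩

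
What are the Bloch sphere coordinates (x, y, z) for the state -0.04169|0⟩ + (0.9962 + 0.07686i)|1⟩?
(-0.08306, -0.006409, -0.9966)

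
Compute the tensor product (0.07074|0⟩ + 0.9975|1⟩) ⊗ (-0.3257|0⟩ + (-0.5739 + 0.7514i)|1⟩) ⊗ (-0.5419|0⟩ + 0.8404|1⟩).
0.01249|000⟩ - 0.01936|001⟩ + (0.022 - 0.0288i)|010⟩ + (-0.03412 + 0.04467i)|011⟩ + 0.1761|100⟩ - 0.273|101⟩ + (0.3102 - 0.4062i)|110⟩ + (-0.4811 + 0.6299i)|111⟩

amp(|b₁b₂…⟩) = product of the factor amplitudes for bits b₁, b₂, …; only kets whose every factor amplitude is nonzero survive.
|000⟩: (0.07074)(-0.3257)(-0.5419) = 0.01249
|001⟩: (0.07074)(-0.3257)(0.8404) = -0.01936
|010⟩: (0.07074)(-0.5739 + 0.7514i)(-0.5419) = (0.022 - 0.0288i)
|011⟩: (0.07074)(-0.5739 + 0.7514i)(0.8404) = (-0.03412 + 0.04467i)
|100⟩: (0.9975)(-0.3257)(-0.5419) = 0.1761
|101⟩: (0.9975)(-0.3257)(0.8404) = -0.273
|110⟩: (0.9975)(-0.5739 + 0.7514i)(-0.5419) = (0.3102 - 0.4062i)
|111⟩: (0.9975)(-0.5739 + 0.7514i)(0.8404) = (-0.4811 + 0.6299i)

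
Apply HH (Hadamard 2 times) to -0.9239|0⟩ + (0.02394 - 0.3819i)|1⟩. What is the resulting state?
-0.9239|0⟩ + (0.02394 - 0.3819i)|1⟩

H² = I, so an even number of Hadamards cancels: H^2 = I and the state is unchanged.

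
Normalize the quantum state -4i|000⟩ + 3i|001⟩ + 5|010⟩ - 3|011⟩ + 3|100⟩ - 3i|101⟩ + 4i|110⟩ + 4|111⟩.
-0.3831i|000⟩ + 0.2873i|001⟩ + 0.4789|010⟩ - 0.2873|011⟩ + 0.2873|100⟩ - 0.2873i|101⟩ + 0.3831i|110⟩ + 0.3831|111⟩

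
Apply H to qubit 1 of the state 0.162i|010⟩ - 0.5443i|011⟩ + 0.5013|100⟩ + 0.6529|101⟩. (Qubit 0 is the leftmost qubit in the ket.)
0.1146i|000⟩ - 0.3849i|001⟩ - 0.1146i|010⟩ + 0.3849i|011⟩ + 0.3545|100⟩ + 0.4617|101⟩ + 0.3545|110⟩ + 0.4617|111⟩

H on qubit 1 mixes each pair of kets that differ only in qubit 1: amplitudes (a, b) of (|…0…⟩, |…1…⟩) become ((a + b)/√2, (a − b)/√2). Kets absent from the input have amplitude 0.
(|000⟩, |010⟩): (a, b) = (0, 0.162i) → (0.1146i, -0.1146i)
(|001⟩, |011⟩): (a, b) = (0, -0.5443i) → (-0.3849i, 0.3849i)
(|100⟩, |110⟩): (a, b) = (0.5013, 0) → (0.3545, 0.3545)
(|101⟩, |111⟩): (a, b) = (0.6529, 0) → (0.4617, 0.4617)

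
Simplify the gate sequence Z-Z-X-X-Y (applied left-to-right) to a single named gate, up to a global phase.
Y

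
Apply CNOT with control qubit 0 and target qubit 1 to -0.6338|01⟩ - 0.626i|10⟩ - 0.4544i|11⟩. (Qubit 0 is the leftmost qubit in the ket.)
-0.6338|01⟩ - 0.4544i|10⟩ - 0.626i|11⟩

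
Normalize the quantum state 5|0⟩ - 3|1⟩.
0.8575|0⟩ - 0.5145|1⟩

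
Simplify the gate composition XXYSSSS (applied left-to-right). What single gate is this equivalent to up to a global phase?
Y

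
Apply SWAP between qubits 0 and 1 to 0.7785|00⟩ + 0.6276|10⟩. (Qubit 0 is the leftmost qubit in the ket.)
0.7785|00⟩ + 0.6276|01⟩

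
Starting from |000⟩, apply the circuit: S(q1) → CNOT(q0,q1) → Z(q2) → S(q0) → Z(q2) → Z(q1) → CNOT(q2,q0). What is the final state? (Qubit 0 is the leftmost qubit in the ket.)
|000⟩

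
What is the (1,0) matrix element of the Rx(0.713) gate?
-0.349i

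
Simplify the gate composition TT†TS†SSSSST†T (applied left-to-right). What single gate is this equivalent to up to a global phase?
T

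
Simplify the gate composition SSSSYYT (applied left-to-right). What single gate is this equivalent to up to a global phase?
T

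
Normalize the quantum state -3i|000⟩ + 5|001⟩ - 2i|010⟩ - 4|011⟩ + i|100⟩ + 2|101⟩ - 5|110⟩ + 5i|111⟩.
-0.2873i|000⟩ + 0.4789|001⟩ - 0.1916i|010⟩ - 0.3831|011⟩ + 0.09578i|100⟩ + 0.1916|101⟩ - 0.4789|110⟩ + 0.4789i|111⟩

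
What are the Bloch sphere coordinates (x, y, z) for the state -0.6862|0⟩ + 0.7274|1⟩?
(-0.9983, 0, -0.05824)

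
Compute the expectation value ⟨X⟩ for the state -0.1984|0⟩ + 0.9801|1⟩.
-0.3889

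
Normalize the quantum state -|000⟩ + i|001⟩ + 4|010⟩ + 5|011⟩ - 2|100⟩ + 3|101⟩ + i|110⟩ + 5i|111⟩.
-0.1104|000⟩ + 0.1104i|001⟩ + 0.4417|010⟩ + 0.5522|011⟩ - 0.2209|100⟩ + 0.3313|101⟩ + 0.1104i|110⟩ + 0.5522i|111⟩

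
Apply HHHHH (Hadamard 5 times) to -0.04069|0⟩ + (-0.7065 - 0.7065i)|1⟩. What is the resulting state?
(-0.5283 - 0.4996i)|0⟩ + (0.4708 + 0.4996i)|1⟩

H² = I, so H^5 = H: a single Hadamard. With (a, b) = (-0.04069, (-0.7065 - 0.7065i)), H gives ((a + b)/√2, (a − b)/√2) = ((-0.5283 - 0.4996i), (0.4708 + 0.4996i)).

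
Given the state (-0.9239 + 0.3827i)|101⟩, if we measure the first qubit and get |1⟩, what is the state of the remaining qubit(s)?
(-0.9239 + 0.3827i)|01⟩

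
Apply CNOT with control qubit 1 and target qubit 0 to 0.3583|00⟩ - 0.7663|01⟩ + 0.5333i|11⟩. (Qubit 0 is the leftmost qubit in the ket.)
0.3583|00⟩ + 0.5333i|01⟩ - 0.7663|11⟩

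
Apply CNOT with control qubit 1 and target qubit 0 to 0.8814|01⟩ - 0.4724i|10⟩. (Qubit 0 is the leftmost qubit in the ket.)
-0.4724i|10⟩ + 0.8814|11⟩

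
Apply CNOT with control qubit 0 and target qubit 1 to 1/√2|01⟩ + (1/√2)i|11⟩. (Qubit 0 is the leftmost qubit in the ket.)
1/√2|01⟩ + (1/√2)i|10⟩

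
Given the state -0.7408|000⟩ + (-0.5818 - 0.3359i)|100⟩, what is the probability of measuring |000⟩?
0.5488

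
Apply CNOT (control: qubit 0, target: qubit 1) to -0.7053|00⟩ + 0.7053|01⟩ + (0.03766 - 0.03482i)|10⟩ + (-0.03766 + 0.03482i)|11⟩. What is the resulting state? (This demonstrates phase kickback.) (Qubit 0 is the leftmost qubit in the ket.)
-0.7053|00⟩ + 0.7053|01⟩ + (-0.03766 + 0.03482i)|10⟩ + (0.03766 - 0.03482i)|11⟩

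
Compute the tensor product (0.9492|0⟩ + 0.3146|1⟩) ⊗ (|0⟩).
0.9492|00⟩ + 0.3146|10⟩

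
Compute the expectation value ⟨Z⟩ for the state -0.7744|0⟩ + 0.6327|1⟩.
0.1994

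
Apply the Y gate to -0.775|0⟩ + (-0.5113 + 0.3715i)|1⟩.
(0.3715 + 0.5113i)|0⟩ - 0.775i|1⟩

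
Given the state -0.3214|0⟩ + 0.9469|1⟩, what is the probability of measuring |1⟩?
0.8966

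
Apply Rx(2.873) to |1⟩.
-0.991i|0⟩ + 0.1339|1⟩

Rx(2.873) = [[cos(θ/2), −i·sin(θ/2)], [−i·sin(θ/2), cos(θ/2)]]; θ = 2.873, cos(θ/2) ≈ 0.133893, sin(θ/2) ≈ 0.990996.
With a = amp(|0⟩) = 0 and b = amp(|1⟩) = 1:
new amp(|0⟩) = (0.133893)·a + (-0.990996i)·b = -0.991i
new amp(|1⟩) = (-0.990996i)·a + (0.133893)·b = 0.1339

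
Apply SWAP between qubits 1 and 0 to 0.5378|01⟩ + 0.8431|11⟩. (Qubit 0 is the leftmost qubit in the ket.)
0.5378|10⟩ + 0.8431|11⟩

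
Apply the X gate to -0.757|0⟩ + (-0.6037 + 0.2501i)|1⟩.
(-0.6037 + 0.2501i)|0⟩ - 0.757|1⟩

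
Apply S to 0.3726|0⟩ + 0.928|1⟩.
0.3726|0⟩ + 0.928i|1⟩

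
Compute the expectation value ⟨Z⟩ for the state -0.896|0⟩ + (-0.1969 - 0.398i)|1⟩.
0.6056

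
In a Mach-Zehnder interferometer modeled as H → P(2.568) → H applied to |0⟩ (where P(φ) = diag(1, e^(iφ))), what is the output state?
(0.08002 + 0.2713i)|0⟩ + (0.92 - 0.2713i)|1⟩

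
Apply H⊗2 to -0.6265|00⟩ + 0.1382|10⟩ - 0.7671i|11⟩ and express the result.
(-0.2442 - 0.3836i)|00⟩ + (-0.2442 + 0.3836i)|01⟩ + (-0.3824 + 0.3836i)|10⟩ + (-0.3824 - 0.3836i)|11⟩

H⊗2 gives amp(|y⟩) = (1/2) Σ_x (−1)^(x·y) amp(|x⟩), where x·y is the number of positions in which both x and y have a 1.
|00⟩: (-0.6265 + 0.1382 - 0.7671i)/2 = (-0.2442 - 0.3836i)
|01⟩: (-0.6265 + 0.1382 + 0.7671i)/2 = (-0.2442 + 0.3836i)
|10⟩: (-0.6265 - 0.1382 + 0.7671i)/2 = (-0.3824 + 0.3836i)
|11⟩: (-0.6265 - 0.1382 - 0.7671i)/2 = (-0.3824 - 0.3836i)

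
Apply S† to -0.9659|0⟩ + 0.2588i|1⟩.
-0.9659|0⟩ + 0.2588|1⟩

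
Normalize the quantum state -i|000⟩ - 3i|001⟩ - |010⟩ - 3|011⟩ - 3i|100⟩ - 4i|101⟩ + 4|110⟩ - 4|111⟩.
-0.114i|000⟩ - 0.3419i|001⟩ - 0.114|010⟩ - 0.3419|011⟩ - 0.3419i|100⟩ - 0.4558i|101⟩ + 0.4558|110⟩ - 0.4558|111⟩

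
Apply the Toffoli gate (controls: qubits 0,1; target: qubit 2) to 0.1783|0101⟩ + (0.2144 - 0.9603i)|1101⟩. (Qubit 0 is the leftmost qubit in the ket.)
0.1783|0101⟩ + (0.2144 - 0.9603i)|1111⟩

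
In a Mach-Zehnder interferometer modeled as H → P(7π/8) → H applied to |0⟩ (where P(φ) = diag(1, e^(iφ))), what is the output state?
(0.03806 + 0.1913i)|0⟩ + (0.9619 - 0.1913i)|1⟩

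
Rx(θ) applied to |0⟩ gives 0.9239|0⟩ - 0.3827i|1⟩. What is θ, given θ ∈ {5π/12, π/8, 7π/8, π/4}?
π/4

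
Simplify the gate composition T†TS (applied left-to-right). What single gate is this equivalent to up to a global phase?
S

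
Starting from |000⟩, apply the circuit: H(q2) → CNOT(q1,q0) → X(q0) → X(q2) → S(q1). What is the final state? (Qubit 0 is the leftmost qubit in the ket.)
1/√2|100⟩ + 1/√2|101⟩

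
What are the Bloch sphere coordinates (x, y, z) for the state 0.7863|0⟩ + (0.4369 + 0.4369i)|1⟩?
(0.6871, 0.6871, 0.2365)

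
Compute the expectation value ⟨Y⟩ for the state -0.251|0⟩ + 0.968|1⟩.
0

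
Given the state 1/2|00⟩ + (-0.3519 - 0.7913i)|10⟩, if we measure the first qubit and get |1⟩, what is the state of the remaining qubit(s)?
(-0.4063 - 0.9137i)|0⟩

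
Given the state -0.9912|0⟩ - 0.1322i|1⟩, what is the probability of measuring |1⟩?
0.01748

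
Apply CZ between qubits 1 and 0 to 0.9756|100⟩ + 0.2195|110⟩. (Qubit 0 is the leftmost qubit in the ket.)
0.9756|100⟩ - 0.2195|110⟩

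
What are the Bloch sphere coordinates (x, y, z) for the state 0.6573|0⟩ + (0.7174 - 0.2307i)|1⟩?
(0.9431, -0.3033, -0.1358)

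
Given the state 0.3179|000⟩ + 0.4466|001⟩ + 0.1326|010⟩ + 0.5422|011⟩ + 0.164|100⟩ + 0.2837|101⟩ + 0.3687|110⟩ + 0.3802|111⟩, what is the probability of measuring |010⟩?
0.01758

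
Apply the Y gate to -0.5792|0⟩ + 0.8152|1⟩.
-0.8152i|0⟩ - 0.5792i|1⟩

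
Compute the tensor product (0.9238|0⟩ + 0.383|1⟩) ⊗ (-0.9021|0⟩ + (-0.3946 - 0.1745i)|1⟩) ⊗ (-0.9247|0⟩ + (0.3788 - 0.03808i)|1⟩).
0.7706|000⟩ + (-0.3157 + 0.03173i)|001⟩ + (0.3371 + 0.1491i)|010⟩ + (-0.1442 - 0.04718i)|011⟩ + 0.3195|100⟩ + (-0.1309 + 0.01316i)|101⟩ + (0.1398 + 0.0618i)|110⟩ + (-0.05979 - 0.01956i)|111⟩

amp(|b₁b₂…⟩) = product of the factor amplitudes for bits b₁, b₂, …; only kets whose every factor amplitude is nonzero survive.
|000⟩: (0.9238)(-0.9021)(-0.9247) = 0.7706
|001⟩: (0.9238)(-0.9021)(0.3788 - 0.03808i) = (-0.3157 + 0.03173i)
|010⟩: (0.9238)(-0.3946 - 0.1745i)(-0.9247) = (0.3371 + 0.1491i)
|011⟩: (0.9238)(-0.3946 - 0.1745i)(0.3788 - 0.03808i) = (-0.1442 - 0.04718i)
|100⟩: (0.383)(-0.9021)(-0.9247) = 0.3195
|101⟩: (0.383)(-0.9021)(0.3788 - 0.03808i) = (-0.1309 + 0.01316i)
|110⟩: (0.383)(-0.3946 - 0.1745i)(-0.9247) = (0.1398 + 0.0618i)
|111⟩: (0.383)(-0.3946 - 0.1745i)(0.3788 - 0.03808i) = (-0.05979 - 0.01956i)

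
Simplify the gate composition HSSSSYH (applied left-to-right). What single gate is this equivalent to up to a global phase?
Y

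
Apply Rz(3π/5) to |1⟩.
(0.5878 + 0.809i)|1⟩

Rz(3π/5) = [[e^(−iθ/2), 0], [0, e^(iθ/2)]] with e^(±iθ/2) = cos(θ/2) ± i·sin(θ/2); θ = 3π/5, cos(θ/2) ≈ 0.587785, sin(θ/2) ≈ 0.809017.
With a = amp(|0⟩) = 0 and b = amp(|1⟩) = 1:
new amp(|0⟩) = (0.587785 - 0.809017i)·a = 0
new amp(|1⟩) = (0.587785 + 0.809017i)·b = (0.5878 + 0.809i)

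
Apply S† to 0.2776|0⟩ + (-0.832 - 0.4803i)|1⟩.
0.2776|0⟩ + (-0.4803 + 0.832i)|1⟩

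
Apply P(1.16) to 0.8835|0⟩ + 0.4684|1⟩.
0.8835|0⟩ + (0.1871 + 0.4294i)|1⟩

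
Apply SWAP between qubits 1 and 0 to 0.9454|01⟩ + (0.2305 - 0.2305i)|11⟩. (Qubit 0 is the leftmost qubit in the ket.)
0.9454|10⟩ + (0.2305 - 0.2305i)|11⟩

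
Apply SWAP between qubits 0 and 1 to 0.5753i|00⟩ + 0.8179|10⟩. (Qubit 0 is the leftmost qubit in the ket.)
0.5753i|00⟩ + 0.8179|01⟩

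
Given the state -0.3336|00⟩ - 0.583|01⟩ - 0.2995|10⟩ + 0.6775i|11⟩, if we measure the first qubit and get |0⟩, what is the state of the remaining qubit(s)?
-0.4967|0⟩ - 0.8679|1⟩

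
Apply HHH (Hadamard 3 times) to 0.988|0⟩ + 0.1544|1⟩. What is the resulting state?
0.8078|0⟩ + 0.5894|1⟩

H² = I, so H^3 = H: a single Hadamard. With (a, b) = (0.988, 0.1544), H gives ((a + b)/√2, (a − b)/√2) = (0.8078, 0.5894).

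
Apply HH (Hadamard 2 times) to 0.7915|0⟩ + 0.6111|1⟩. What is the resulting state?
0.7915|0⟩ + 0.6111|1⟩

H² = I, so an even number of Hadamards cancels: H^2 = I and the state is unchanged.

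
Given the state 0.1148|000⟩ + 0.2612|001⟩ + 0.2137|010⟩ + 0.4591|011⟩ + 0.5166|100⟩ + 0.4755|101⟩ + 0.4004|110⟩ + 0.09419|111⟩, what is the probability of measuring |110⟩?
0.1603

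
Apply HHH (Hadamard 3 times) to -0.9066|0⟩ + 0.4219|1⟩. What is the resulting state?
-0.3427|0⟩ - 0.9394|1⟩

H² = I, so H^3 = H: a single Hadamard. With (a, b) = (-0.9066, 0.4219), H gives ((a + b)/√2, (a − b)/√2) = (-0.3427, -0.9394).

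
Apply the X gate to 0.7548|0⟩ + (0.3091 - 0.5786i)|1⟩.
(0.3091 - 0.5786i)|0⟩ + 0.7548|1⟩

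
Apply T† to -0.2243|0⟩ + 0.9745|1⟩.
-0.2243|0⟩ + (0.6891 - 0.6891i)|1⟩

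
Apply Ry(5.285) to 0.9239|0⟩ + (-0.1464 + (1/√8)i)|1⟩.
(-0.7411 - 0.1692i)|0⟩ + (0.5707 - 0.3104i)|1⟩

Ry(5.285) = [[cos(θ/2), −sin(θ/2)], [sin(θ/2), cos(θ/2)]]; θ = 5.285, cos(θ/2) ≈ -0.878017, sin(θ/2) ≈ 0.478629.
With a = amp(|0⟩) = 0.9239 and b = amp(|1⟩) = (-0.1464 + (1/√8)i):
new amp(|0⟩) = (-0.878017)·a + (-0.478629)·b = (-0.7411 - 0.1692i)
new amp(|1⟩) = (0.478629)·a + (-0.878017)·b = (0.5707 - 0.3104i)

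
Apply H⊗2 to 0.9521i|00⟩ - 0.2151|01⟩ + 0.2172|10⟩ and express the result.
(0.00105 + 0.4761i)|00⟩ + (0.2162 + 0.4761i)|01⟩ + (-0.2162 + 0.4761i)|10⟩ + (-0.00105 + 0.4761i)|11⟩

H⊗2 gives amp(|y⟩) = (1/2) Σ_x (−1)^(x·y) amp(|x⟩), where x·y is the number of positions in which both x and y have a 1.
|00⟩: (0.9521i - 0.2151 + 0.2172)/2 = (0.00105 + 0.4761i)
|01⟩: (0.9521i + 0.2151 + 0.2172)/2 = (0.2162 + 0.4761i)
|10⟩: (0.9521i - 0.2151 - 0.2172)/2 = (-0.2162 + 0.4761i)
|11⟩: (0.9521i + 0.2151 - 0.2172)/2 = (-0.00105 + 0.4761i)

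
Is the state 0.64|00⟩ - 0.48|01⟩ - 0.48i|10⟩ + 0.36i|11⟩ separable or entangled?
Separable

Writing the state as a|00⟩ + b|01⟩ + c|10⟩ + d|11⟩, it is a product state iff ad − bc = 0.
Here (a, b, c, d) = (0.64, -0.48, -0.48i, 0.36i): ad − bc = (0.64)(0.36i) − (-0.48)(-0.48i) = 0, so the state is separable.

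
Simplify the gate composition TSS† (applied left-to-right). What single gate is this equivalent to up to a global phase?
T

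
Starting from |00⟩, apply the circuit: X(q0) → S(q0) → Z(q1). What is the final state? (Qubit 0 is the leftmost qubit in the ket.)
i|10⟩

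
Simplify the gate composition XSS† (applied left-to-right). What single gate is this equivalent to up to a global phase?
X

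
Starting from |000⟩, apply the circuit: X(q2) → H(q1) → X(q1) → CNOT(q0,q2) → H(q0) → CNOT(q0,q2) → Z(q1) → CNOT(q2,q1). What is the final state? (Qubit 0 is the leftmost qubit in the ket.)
-1/2|001⟩ + 1/2|011⟩ + 1/2|100⟩ - 1/2|110⟩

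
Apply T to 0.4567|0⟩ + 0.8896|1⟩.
0.4567|0⟩ + (0.629 + 0.629i)|1⟩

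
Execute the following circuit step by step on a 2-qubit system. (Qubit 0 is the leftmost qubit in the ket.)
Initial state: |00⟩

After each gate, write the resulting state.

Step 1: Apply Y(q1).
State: i|01⟩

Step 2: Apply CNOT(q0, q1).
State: i|01⟩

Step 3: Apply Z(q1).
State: -i|01⟩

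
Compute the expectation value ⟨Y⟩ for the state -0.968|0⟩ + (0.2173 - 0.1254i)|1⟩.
0.2428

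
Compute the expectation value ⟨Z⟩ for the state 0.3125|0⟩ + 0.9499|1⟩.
-0.8047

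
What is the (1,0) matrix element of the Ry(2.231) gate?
0.8981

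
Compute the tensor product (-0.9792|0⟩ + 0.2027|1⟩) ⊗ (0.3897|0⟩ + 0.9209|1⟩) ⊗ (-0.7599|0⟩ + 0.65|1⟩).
0.29|000⟩ - 0.248|001⟩ + 0.6852|010⟩ - 0.5861|011⟩ - 0.06003|100⟩ + 0.05134|101⟩ - 0.1418|110⟩ + 0.1213|111⟩

amp(|b₁b₂…⟩) = product of the factor amplitudes for bits b₁, b₂, …; only kets whose every factor amplitude is nonzero survive.
|000⟩: (-0.9792)(0.3897)(-0.7599) = 0.29
|001⟩: (-0.9792)(0.3897)(0.65) = -0.248
|010⟩: (-0.9792)(0.9209)(-0.7599) = 0.6852
|011⟩: (-0.9792)(0.9209)(0.65) = -0.5861
|100⟩: (0.2027)(0.3897)(-0.7599) = -0.06003
|101⟩: (0.2027)(0.3897)(0.65) = 0.05134
|110⟩: (0.2027)(0.9209)(-0.7599) = -0.1418
|111⟩: (0.2027)(0.9209)(0.65) = 0.1213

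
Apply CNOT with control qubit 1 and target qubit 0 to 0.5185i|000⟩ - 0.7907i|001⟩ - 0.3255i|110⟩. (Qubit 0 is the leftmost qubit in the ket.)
0.5185i|000⟩ - 0.7907i|001⟩ - 0.3255i|010⟩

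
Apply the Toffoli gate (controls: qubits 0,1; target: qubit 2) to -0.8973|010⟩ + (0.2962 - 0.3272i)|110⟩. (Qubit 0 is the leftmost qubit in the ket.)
-0.8973|010⟩ + (0.2962 - 0.3272i)|111⟩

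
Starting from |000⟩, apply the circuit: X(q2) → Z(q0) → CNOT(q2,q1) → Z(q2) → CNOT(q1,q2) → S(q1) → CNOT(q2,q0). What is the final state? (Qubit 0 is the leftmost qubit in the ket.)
-i|010⟩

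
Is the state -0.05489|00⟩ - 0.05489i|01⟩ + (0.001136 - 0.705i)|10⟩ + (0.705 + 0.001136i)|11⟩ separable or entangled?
Separable

Writing the state as a|00⟩ + b|01⟩ + c|10⟩ + d|11⟩, it is a product state iff ad − bc = 0.
Here (a, b, c, d) = (-0.05489, -0.05489i, (0.001136 - 0.705i), (0.705 + 0.001136i)): ad − bc = (-0.05489)(0.705 + 0.001136i) − (-0.05489i)(0.001136 - 0.705i) = 0, so the state is separable.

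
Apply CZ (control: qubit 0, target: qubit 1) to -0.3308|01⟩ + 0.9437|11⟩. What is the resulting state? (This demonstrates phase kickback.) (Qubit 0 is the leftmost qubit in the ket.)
-0.3308|01⟩ - 0.9437|11⟩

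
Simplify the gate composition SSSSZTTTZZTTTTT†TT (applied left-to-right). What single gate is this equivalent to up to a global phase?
Z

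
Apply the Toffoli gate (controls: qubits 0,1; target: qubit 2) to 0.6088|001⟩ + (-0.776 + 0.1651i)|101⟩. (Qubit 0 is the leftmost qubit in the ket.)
0.6088|001⟩ + (-0.776 + 0.1651i)|101⟩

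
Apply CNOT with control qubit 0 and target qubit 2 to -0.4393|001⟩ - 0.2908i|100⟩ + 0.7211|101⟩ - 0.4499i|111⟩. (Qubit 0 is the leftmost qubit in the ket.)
-0.4393|001⟩ + 0.7211|100⟩ - 0.2908i|101⟩ - 0.4499i|110⟩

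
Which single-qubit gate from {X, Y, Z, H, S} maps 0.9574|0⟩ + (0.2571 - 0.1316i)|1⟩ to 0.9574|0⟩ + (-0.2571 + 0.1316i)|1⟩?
Z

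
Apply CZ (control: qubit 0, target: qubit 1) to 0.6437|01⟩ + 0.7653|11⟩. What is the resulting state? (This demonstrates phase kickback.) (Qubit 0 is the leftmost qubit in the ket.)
0.6437|01⟩ - 0.7653|11⟩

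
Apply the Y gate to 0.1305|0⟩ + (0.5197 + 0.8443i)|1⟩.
(0.8443 - 0.5197i)|0⟩ + 0.1305i|1⟩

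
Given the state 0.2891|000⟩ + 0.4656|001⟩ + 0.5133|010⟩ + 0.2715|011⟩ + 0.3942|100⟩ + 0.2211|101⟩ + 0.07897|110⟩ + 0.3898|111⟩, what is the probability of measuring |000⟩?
0.08358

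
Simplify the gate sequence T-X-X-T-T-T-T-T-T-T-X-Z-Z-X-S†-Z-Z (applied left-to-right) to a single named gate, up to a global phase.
S†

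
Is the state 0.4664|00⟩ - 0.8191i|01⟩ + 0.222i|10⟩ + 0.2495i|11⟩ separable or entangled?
Entangled

Writing the state as a|00⟩ + b|01⟩ + c|10⟩ + d|11⟩, it is a product state iff ad − bc = 0.
Here (a, b, c, d) = (0.4664, -0.8191i, 0.222i, 0.2495i): ad − bc = (0.4664)(0.2495i) − (-0.8191i)(0.222i) = (-0.1818 + 0.1164i) ≠ 0, so the state is entangled.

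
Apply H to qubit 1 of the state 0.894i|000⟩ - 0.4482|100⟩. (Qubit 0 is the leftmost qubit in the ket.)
0.6322i|000⟩ + 0.6322i|010⟩ - 0.3169|100⟩ - 0.3169|110⟩

H on qubit 1 mixes each pair of kets that differ only in qubit 1: amplitudes (a, b) of (|…0…⟩, |…1…⟩) become ((a + b)/√2, (a − b)/√2). Kets absent from the input have amplitude 0.
(|000⟩, |010⟩): (a, b) = (0.894i, 0) → (0.6322i, 0.6322i)
(|100⟩, |110⟩): (a, b) = (-0.4482, 0) → (-0.3169, -0.3169)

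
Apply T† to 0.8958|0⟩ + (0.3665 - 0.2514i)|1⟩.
0.8958|0⟩ + (0.08139 - 0.4369i)|1⟩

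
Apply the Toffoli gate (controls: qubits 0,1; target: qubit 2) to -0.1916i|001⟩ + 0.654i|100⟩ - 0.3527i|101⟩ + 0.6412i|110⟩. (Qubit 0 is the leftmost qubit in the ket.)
-0.1916i|001⟩ + 0.654i|100⟩ - 0.3527i|101⟩ + 0.6412i|111⟩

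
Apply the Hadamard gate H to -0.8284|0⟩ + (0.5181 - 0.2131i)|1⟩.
(-0.2194 - 0.1507i)|0⟩ + (-0.9521 + 0.1507i)|1⟩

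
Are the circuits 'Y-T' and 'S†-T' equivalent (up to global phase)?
No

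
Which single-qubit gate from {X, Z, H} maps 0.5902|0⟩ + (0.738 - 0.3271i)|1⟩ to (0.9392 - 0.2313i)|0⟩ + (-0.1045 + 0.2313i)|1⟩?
H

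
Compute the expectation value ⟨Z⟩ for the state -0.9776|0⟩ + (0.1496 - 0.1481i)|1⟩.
0.9114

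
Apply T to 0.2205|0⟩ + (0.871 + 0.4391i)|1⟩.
0.2205|0⟩ + (0.3054 + 0.9264i)|1⟩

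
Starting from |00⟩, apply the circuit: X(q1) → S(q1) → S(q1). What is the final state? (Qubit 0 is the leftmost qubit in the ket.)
-|01⟩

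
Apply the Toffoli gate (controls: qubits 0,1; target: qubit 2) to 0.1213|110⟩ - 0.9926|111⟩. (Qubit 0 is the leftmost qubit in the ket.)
-0.9926|110⟩ + 0.1213|111⟩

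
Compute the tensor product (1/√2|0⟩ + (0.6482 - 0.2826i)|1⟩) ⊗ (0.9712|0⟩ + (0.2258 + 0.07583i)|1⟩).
0.6867|00⟩ + (0.1597 + 0.05362i)|01⟩ + (0.6295 - 0.2745i)|10⟩ + (0.1678 - 0.01466i)|11⟩

amp(|b₁b₂…⟩) = product of the factor amplitudes for bits b₁, b₂, …; only kets whose every factor amplitude is nonzero survive.
|00⟩: (1/√2)(0.9712) = 0.6867
|01⟩: (1/√2)(0.2258 + 0.07583i) = (0.1597 + 0.05362i)
|10⟩: (0.6482 - 0.2826i)(0.9712) = (0.6295 - 0.2745i)
|11⟩: (0.6482 - 0.2826i)(0.2258 + 0.07583i) = (0.1678 - 0.01466i)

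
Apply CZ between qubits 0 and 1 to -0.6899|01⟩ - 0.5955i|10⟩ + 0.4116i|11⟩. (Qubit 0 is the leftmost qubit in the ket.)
-0.6899|01⟩ - 0.5955i|10⟩ - 0.4116i|11⟩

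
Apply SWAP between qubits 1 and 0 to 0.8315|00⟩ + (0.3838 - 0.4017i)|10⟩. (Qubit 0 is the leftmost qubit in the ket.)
0.8315|00⟩ + (0.3838 - 0.4017i)|01⟩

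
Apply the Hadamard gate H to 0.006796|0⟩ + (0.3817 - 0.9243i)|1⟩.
(0.2747 - 0.6536i)|0⟩ + (-0.2651 + 0.6536i)|1⟩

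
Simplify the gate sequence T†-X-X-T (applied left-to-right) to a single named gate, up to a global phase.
I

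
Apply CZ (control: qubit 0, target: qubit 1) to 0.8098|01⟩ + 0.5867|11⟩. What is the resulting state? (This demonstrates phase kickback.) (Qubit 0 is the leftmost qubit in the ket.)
0.8098|01⟩ - 0.5867|11⟩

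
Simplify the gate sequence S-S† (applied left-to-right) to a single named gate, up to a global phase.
I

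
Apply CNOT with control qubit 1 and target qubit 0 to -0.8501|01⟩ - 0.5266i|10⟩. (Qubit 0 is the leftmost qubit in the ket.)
-0.5266i|10⟩ - 0.8501|11⟩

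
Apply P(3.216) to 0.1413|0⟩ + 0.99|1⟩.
0.1413|0⟩ + (-0.9873 - 0.0736i)|1⟩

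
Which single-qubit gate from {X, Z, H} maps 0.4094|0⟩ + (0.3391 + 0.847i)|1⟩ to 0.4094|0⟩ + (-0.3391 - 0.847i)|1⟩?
Z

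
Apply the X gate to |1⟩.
|0⟩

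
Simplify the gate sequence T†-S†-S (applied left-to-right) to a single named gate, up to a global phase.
T†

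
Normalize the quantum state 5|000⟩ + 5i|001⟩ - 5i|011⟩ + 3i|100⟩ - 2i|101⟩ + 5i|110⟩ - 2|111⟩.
0.4623|000⟩ + 0.4623i|001⟩ - 0.4623i|011⟩ + 0.2774i|100⟩ - 0.1849i|101⟩ + 0.4623i|110⟩ - 0.1849|111⟩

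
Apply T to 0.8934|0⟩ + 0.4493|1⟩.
0.8934|0⟩ + (0.3177 + 0.3177i)|1⟩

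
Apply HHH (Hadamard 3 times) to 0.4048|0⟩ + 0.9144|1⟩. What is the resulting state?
0.9328|0⟩ - 0.3603|1⟩

H² = I, so H^3 = H: a single Hadamard. With (a, b) = (0.4048, 0.9144), H gives ((a + b)/√2, (a − b)/√2) = (0.9328, -0.3603).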